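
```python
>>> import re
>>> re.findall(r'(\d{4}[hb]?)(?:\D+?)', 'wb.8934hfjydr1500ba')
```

['8934h', '1500b']

Pattern: exactly 4 of a digit, then optionally one of [hb] (captured); then one or more of a non-digit (lazy) (non-capturing group).
Scanning left to right: at [3:9] match '8934hf', group 1 = '8934h'; at [13:19] match '1500ba', group 1 = '1500b'.
With a single group, `findall` returns only what that group captured — 2 items.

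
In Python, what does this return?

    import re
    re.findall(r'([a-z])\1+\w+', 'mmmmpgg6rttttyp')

The backreference `\1` re-matches whatever the first group consumed, character for character.
Walking the string: at [0:15] match 'mmmmpgg6rttttyp', group 1 = 'm'.
Because there's exactly one group, `findall` drops the full match and keeps group 1 from the one hit.

['m']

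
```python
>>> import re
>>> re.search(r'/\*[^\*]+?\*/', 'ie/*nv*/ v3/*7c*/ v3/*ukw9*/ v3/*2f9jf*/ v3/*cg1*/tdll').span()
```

(2, 8)

`re.search` scans for the first position where the pattern succeeds.
The match spans [2:8] → '/*nv*/'.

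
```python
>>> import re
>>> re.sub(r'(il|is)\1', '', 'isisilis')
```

'ilis'

`\1` is not a pattern — it's the concrete string captured by group 1, re-applied verbatim.
Every occurrence is swapped for ''.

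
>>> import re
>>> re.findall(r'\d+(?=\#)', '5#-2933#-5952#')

The `(?=…)`/`(?<=…)` assertion just peeks at neighbouring text; it doesn't advance the match position.
Walking the string: at [0:1] → '5'; at [3:7] → '2933'; at [9:13] → '5952'.
No capturing groups, so `findall` returns the 3 full match strings.

['5', '2933', '5952']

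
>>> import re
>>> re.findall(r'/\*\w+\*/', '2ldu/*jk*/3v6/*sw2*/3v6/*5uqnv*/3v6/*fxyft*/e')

['/*jk*/', '/*sw2*/', '/*5uqnv*/', '/*fxyft*/']

Walking the string: at [4:10] → '/*jk*/'; at [13:20] → '/*sw2*/'; at [23:32] → '/*5uqnv*/'; at [35:44] → '/*fxyft*/'.
With no groups in the pattern, `findall` gives back each whole match — 4 here.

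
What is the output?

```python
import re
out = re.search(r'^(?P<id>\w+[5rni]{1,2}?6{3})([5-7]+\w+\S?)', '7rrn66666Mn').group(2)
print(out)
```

66Mn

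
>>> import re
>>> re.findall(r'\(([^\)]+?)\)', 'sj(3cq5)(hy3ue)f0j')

Matches: at [2:8] match '(3cq5)', group 1 = '3cq5'; at [8:15] match '(hy3ue)', group 1 = 'hy3ue'.
Because there's exactly one group, `findall` drops the full match and keeps group 1 from each hit.

['3cq5', 'hy3ue']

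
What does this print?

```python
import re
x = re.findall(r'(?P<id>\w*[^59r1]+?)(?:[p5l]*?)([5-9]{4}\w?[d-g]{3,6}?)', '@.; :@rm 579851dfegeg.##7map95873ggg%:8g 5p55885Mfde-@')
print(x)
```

[('rm ', '79851dfe'), ('geg.##7ma', '95873ggg'), ('%:8g ', '5885Mfde')]

The pattern matches zero or more of a word character, then one or more of any character except [59r1] (lazy) (captured as 'id'); then zero or more of one of [p5l] (lazy) (non-capturing group); then exactly 4 of a character in [5-9], then optionally a word character, then 3 to 6 of a character in [d-g] (lazy) (captured).
Multiple groups make `findall` return tuples — one 2-tuple for each match.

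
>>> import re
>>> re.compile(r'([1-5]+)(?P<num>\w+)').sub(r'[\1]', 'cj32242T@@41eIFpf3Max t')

'cj[32242]@@[41] t'

This matches one or more of a character in [1-5] (captured); then one or more of a word character (captured as 'num').
`\1` in the replacement pulls in group 1's text for each match.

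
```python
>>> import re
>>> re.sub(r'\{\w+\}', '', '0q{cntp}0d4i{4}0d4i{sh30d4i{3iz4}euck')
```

'0q0d4i0d4i{sh30d4ieuck'

Every occurrence is swapped for ''.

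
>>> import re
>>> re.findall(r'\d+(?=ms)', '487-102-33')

[]

Since nothing is captured, `findall` lists the 0 matched substrings directly.
Nothing in the string satisfies the pattern, so the list is empty.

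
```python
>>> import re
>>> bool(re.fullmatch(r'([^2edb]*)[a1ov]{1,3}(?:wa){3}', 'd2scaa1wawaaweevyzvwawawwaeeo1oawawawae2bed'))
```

False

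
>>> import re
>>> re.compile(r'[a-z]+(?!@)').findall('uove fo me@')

The negative lookahead/lookbehind blocks any match where the forbidden context is present.
Walking the string: at [0:4] → 'uove'; at [5:7] → 'fo'; at [8:9] → 'm'.
Since nothing is captured, `findall` lists the 3 matched substrings directly.

['uove', 'fo', 'm']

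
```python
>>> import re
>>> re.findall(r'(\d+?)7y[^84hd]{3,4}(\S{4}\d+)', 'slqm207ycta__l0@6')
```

Pattern: one or more of a digit (lazy) (captured); then the literal '7y', then 3 to 4 of any character except [84hd]; then exactly 4 of a non-whitespace character, then one or more of a digit (captured).
With 2 capturing groups, `findall` returns a 2-tuple per match.

[('20', '_l0@6')]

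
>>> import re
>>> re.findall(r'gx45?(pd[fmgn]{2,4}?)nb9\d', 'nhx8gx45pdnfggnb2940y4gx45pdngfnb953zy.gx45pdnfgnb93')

This matches the literal 'gx4', then optionally the literal '5'; then the literal 'pd', then 2 to 4 of one of [fmgn] (lazy) (captured); then the literal 'nb9', then a digit.
Walking the string: at [22:35] match 'gx45pdngfnb95', group 1 = 'pdngf'; at [39:52] match 'gx45pdnfgnb93', group 1 = 'pdnfg'.
One capturing group, so `findall` returns just the captured substring from each match — 2 in all.

['pdngf', 'pdnfg']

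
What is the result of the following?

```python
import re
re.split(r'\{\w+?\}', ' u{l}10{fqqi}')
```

Matches to split on: at [2:5] → '{l}'; at [7:13] → '{fqqi}'.
Each match becomes a cut point; 3 segments remain.

[' u', '10', '']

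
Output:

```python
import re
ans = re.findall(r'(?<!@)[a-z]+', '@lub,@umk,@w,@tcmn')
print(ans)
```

['ub', 'mk', 'cmn']

Because the assertion is negative and zero-width, positions next to the forbidden text are skipped.
With no groups in the pattern, `findall` gives back each whole match — 3 here.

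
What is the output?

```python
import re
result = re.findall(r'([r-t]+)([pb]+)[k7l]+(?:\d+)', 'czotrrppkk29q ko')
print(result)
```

This matches one or more of a character in [r-t] (captured); then one or more of one of [pb] (captured); then one or more of one of [k7l]; then one or more of a digit (non-capturing group).
`findall` packs the 2 group values into a tuple for every match.

[('trr', 'pp')]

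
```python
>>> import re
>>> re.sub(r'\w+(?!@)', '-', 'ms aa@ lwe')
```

The negative lookahead/lookbehind blocks any match where the forbidden context is present.
Every occurrence is swapped for '-'.

'- -a@ -'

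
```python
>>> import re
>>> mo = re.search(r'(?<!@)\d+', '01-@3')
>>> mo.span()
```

`(?!…)`/`(?<!…)` only lets a position through if the neighbouring text does NOT match; no characters are consumed.
The match spans [0:2] → '01'.

(0, 2)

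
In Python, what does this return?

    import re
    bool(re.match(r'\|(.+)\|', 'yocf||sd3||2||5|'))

False

`match` is anchored at position 0; if the pattern doesn't fit there, it returns None.
Here the pattern fails at index 0, so the call returns None, and `bool(None)` is False.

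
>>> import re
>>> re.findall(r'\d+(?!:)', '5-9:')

The negative lookaround is zero-width — it rules out positions where the adjacent text would match, without consuming anything.
No capturing groups, so `findall` returns the 1 full match string.

['5']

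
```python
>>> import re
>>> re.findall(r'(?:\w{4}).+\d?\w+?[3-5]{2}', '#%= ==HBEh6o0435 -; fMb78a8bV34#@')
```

['HBEh6o0435 -; fMb78a8bV34']

No capturing groups, so `findall` returns the 1 full match string.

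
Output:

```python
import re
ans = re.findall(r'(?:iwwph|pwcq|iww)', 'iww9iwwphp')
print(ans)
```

Alternation isn't longest-match — the leftmost alternative that fits at this position is chosen.
With no groups in the pattern, `findall` gives back each whole match — 2 here.

['iww', 'iwwph']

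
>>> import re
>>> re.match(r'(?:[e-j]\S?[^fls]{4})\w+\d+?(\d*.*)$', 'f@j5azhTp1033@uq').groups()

The match spans [0:16] → 'f@j5azhTp1033@uq'.
Captured: group 1 = '@uq'.

('@uq',)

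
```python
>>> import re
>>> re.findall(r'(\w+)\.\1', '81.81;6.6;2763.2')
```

After group 1 captures some text, `\1` only succeeds where that same text appears again.
Walking the string: at [0:5] match '81.81', group 1 = '81'; at [6:9] match '6.6', group 1 = '6'.
With a single group, `findall` returns only what that group captured — 2 items.

['81', '6']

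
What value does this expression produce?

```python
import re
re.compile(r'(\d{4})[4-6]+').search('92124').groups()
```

The pattern matches exactly 4 of a digit (captured); then one or more of a character in [4-6].
`re.search` tries every starting position until one works.
The match spans [0:5] → '92124'.
Captured: group 1 = '9212'.

('9212',)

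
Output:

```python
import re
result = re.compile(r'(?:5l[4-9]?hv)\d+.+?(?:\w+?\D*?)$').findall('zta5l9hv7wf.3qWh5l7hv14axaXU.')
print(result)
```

['5l9hv7wf.3qWh5l7hv14axaXU.']

Pattern: the literal '5l', then optionally a character in [4-9], then the literal 'hv' (non-capturing group); then one or more of a digit, then one or more of any character (lazy); then one or more of a word character (lazy), then zero or more of a non-digit (lazy) (non-capturing group); then anchored at the end.
Walking the string: at [3:29] → '5l9hv7wf.3qWh5l7hv14axaXU.'.
Since nothing is captured, `findall` lists the 1 matched substring directly.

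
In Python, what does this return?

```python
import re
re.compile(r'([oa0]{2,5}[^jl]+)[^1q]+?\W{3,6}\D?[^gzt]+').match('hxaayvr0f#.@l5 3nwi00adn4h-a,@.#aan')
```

With `match`, the pattern is implicitly anchored at the beginning.
Here position 0 doesn't satisfy it, so the call returns None.

None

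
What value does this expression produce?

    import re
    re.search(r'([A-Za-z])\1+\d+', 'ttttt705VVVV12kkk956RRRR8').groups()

('t',)

`\1` has to match the exact text group 1 already captured.
Unlike `match`, `search` isn't anchored — it looks for the pattern anywhere in the string.
The match spans [0:8] → 'ttttt705'.
Captured: group 1 = 't'.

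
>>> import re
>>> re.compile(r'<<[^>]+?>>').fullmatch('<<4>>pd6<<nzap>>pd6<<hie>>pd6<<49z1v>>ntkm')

`re.fullmatch` is like wrapping the pattern in `^…$` (in single-line mode).
Here there's no way to consume every character, so the call returns None.

None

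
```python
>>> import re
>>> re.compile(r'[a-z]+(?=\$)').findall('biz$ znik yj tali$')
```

The `(?=…)`/`(?<=…)` assertion just peeks at neighbouring text; it doesn't advance the match position.
Since nothing is captured, `findall` lists the 2 matched substrings directly.

['biz', 'tali']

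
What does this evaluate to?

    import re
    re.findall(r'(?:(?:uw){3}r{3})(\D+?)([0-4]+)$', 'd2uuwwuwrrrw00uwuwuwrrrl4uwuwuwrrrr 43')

[('r ', '43')]

With 2 capturing groups, `findall` returns a 2-tuple per match.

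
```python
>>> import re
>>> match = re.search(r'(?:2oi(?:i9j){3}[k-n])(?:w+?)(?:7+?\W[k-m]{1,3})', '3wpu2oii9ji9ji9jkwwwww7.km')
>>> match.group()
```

'2oii9ji9ji9jkwwwww7.km'

The match spans [4:26] → '2oii9ji9ji9jkwwwww7.km'.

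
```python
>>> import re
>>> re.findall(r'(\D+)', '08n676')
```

['n']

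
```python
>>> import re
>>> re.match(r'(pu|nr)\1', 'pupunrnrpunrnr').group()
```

`match` is anchored at position 0; if the pattern doesn't fit there, it returns None.
The match spans [0:4] → 'pupu'.

'pupu'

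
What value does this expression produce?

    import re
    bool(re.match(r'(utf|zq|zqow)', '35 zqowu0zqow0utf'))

False

With `match`, the pattern is implicitly anchored at the beginning.
Here the pattern fails at index 0, so the call returns None, and `bool(None)` is False.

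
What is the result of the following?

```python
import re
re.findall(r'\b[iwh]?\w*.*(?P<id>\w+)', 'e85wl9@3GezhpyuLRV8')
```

This matches a word boundary (`\b`, zero-width); then optionally one of [iwh], then zero or more of a word character, then zero or more of any character; then one or more of a word character (captured as 'id').
Scanning left to right: at [0:19] match 'e85wl9@3GezhpyuLRV8', group 1 = '8'.
Because there's exactly one group, `findall` drops the full match and keeps group 1 from the one hit.

['8']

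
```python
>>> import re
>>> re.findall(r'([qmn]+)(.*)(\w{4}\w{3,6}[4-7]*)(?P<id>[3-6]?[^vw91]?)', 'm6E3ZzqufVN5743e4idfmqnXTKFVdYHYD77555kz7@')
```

[('m', '6E3ZzqufVN5743e4idfmqnXTKFVdYHYD7', '7555kz7', '@')]

This matches one or more of one of [qmn] (captured); then zero or more of any character (captured); then exactly 4 of a word character, then 3 to 6 of a word character, then zero or more of a character in [4-7] (captured); then optionally a character in [3-6], then optionally any character except [vw91] (captured as 'id').
Matches: at [0:42] match 'm6E3ZzqufVN5743e4idfmqnXTKFVdYHYD77555kz7@', groups = ('m', '6E3ZzqufVN5743e4idfmqnXTKFVdYHYD7', '7555kz7', '@').
Multiple groups make `findall` return tuples — one 4-tuple for the one match.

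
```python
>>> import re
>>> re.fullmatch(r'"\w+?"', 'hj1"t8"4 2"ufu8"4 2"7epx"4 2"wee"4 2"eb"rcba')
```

None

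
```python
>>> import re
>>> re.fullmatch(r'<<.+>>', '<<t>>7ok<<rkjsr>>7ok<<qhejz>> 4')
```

None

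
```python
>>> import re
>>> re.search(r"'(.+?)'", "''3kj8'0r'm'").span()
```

Lazy quantifiers expand one character at a time until the remainder of the pattern can match.
`search` walks the string left to right and returns the first match it finds.
The match spans [0:7] → "''3kj8'".
Captured: group 1 = "'3kj8".

(0, 7)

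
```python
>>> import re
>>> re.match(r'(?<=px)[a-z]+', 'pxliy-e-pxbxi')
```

Lookahead/lookbehind check context without consuming it, so the matched span excludes the asserted characters.
`match` is anchored at position 0; if the pattern doesn't fit there, it returns None.
Here position 0 doesn't satisfy it, so the call returns None.

None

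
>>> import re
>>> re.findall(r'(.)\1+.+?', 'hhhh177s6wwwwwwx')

['h', '7', 'w']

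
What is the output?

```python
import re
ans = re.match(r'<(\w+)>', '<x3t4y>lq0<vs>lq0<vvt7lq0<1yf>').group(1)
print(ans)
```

The match spans [0:7] → '<x3t4y>'.
Captured: group 1 = 'x3t4y'.

x3t4y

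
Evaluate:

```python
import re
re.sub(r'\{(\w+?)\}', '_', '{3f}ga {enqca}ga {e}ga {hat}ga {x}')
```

'_ga _ga _ga _ga _'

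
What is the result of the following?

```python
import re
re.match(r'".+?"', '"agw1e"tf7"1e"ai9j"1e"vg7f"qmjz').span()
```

`match` is anchored at position 0; if the pattern doesn't fit there, it returns None.
The match spans [0:7] → '"agw1e"'.

(0, 7)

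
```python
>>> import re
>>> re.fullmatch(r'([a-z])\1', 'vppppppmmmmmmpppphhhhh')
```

`re.fullmatch` requires the pattern to consume the entire string.
Here the string isn't matched end-to-end, so the call returns None.

None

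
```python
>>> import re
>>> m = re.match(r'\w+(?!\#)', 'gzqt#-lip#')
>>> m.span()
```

(0, 3)

`(?!…)`/`(?<!…)` only lets a position through if the neighbouring text does NOT match; no characters are consumed.
`re.match` won't scan ahead — the pattern has to work from the very first character.
The match spans [0:3] → 'gzq'.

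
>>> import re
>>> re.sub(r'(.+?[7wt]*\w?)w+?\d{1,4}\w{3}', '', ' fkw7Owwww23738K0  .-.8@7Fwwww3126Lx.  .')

'.  .'

Pattern: one or more of any character (lazy), then zero or more of one of [7wt], then optionally a word character (captured); then one or more of the literal 'w' (lazy), then 1 to 4 of a digit, then exactly 3 of a word character.
Matches: at [0:8] → ' fkw7Oww'; at [8:17] → 'ww23738K0'; at [17:36] → '  .-.8@7Fwwww3126Lx'.
`sub` substitutes '' at each match site.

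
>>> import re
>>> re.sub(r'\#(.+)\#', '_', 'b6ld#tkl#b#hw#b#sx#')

Matches: at [4:19] → '#tkl#b#hw#b#sx#'.
Each match is replaced by '_'.

'b6ld_'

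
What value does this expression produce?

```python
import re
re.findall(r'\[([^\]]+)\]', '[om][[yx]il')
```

['om', '[yx']

Scanning left to right: at [0:4] match '[om]', group 1 = 'om'; at [4:9] match '[[yx]', group 1 = '[yx'.
`findall` collects group 1 from each match (2 total).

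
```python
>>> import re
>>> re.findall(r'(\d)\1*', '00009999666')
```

A backreference is literal: `\1` must see the identical characters the first group matched.
Walking the string: at [0:4] match '0000', group 1 = '0'; at [4:8] match '9999', group 1 = '9'; at [8:11] match '666', group 1 = '6'.
With a single group, `findall` returns only what that group captured — 3 items.

['0', '9', '6']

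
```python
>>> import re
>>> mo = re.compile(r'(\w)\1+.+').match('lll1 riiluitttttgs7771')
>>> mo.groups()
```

('l',)

After group 1 captures some text, `\1` only succeeds where that same text appears again.
`re.match` won't scan ahead — the pattern has to work from the very first character.
The match spans [0:22] → 'lll1 riiluitttttgs7771'.
Captured: group 1 = 'l'.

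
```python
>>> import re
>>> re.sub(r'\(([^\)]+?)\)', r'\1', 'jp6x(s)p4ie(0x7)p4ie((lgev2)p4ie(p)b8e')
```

Each match is replaced using the text its own group 1 captured.

'jp6xsp4ie0x7p4ie(lgev2p4iepb8e'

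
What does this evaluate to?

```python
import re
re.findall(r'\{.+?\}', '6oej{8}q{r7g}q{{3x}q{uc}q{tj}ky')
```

Walking the string: at [4:7] → '{8}'; at [8:13] → '{r7g}'; at [14:19] → '{{3x}'; at [20:24] → '{uc}'; at [25:29] → '{tj}'.
No capturing groups, so `findall` returns the 5 full match strings.

['{8}', '{r7g}', '{{3x}', '{uc}', '{tj}']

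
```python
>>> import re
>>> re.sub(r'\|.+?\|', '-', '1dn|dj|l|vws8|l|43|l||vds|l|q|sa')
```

'1dn-l-l-l-l-sa'

`sub` substitutes '-' at each match site.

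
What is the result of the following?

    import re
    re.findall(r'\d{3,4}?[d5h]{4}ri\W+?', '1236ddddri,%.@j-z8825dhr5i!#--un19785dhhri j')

Lazy quantifiers expand one character at a time until the remainder of the pattern can match.
`findall` yields the raw match text (2 of them) because the pattern has no groups.

['1236ddddri,', '19785dhhri ']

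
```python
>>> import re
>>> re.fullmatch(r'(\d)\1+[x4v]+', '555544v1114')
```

None

`re.fullmatch` requires the pattern to consume the entire string.
Here there's no way to consume every character, so the call returns None.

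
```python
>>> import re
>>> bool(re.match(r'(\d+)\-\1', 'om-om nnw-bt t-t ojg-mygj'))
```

False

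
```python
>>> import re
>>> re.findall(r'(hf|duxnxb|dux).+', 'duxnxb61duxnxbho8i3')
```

['duxnxb']

`|` is ordered: at each position the engine commits to the first alternative that works.
One capturing group, so `findall` returns just the captured substring from the one match — 1 in all.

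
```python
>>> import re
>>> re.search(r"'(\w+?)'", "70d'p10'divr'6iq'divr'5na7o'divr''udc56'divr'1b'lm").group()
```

"'p10'"

`re.search` scans for the first position where the pattern succeeds.
The match spans [3:8] → "'p10'".
Captured: group 1 = 'p10'.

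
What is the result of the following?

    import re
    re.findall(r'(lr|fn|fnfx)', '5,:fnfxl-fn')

['fn', 'fn']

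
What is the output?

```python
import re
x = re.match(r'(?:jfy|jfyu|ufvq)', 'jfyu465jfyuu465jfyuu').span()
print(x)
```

(0, 3)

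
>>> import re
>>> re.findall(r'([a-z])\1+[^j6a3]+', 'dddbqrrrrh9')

['d']

`\1` has to match the exact text group 1 already captured.
With a single group, `findall` returns only what that group captured — 1 item.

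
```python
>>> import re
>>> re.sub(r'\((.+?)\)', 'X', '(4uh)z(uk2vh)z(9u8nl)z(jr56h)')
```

A `+?`/`*?`/`{m,n}?` starts at its minimum and grows only as far as needed for what follows to match.
`sub` substitutes 'X' at each match site.

'XzXzXzX'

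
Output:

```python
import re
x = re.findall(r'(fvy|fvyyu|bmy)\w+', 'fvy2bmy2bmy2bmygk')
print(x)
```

['fvy']

Matches: at [0:17] match 'fvy2bmy2bmy2bmygk', group 1 = 'fvy'.
With a single group, `findall` returns only what that group captured — 1 item.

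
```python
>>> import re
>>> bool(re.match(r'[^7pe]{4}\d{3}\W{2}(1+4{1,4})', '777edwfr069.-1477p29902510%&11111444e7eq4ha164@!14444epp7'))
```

False

`re.match` only tries the pattern at the start of the string.
Here the pattern fails at index 0, so the call returns None, and `bool(None)` is False.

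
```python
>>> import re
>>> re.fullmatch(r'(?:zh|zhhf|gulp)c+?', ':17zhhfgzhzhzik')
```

None

`re.fullmatch` is like wrapping the pattern in `^…$` (in single-line mode).
Here the string isn't matched end-to-end, so the call returns None.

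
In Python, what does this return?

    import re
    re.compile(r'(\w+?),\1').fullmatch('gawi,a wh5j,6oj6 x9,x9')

`fullmatch` succeeds only if the pattern covers the string from start to end.
Here the string isn't matched end-to-end, so the call returns None.

None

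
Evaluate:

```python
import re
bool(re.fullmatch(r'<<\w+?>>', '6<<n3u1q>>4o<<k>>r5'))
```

`re.fullmatch` requires the pattern to consume the entire string.
Here there's no way to consume every character, so the call returns None, and `bool(None)` is False.

False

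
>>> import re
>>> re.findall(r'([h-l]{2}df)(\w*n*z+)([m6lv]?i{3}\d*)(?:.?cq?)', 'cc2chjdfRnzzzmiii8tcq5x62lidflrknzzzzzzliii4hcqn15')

This matches exactly 2 of a character in [h-l], then the literal 'df' (captured); then zero or more of a word character, then zero or more of a literal 'n', then one or more of the literal 'z' (captured); then optionally one of [m6lv], then exactly 3 of the literal 'i', then zero or more of a digit (captured); then optionally any character, then the literal 'c', then optionally a literal 'q' (non-capturing group).
Scanning left to right: at [4:47] match 'hjdfRnzzzmiii8tcq5x62lidflrknzzzzzzliii4hcq', groups = ('hjdf', 'Rnzzzmiii8tcq5x62lidflrknzzzzzz', 'liii4').
3 groups means the one result is a tuple of 3 captured strings — 1 here.

[('hjdf', 'Rnzzzmiii8tcq5x62lidflrknzzzzzz', 'liii4')]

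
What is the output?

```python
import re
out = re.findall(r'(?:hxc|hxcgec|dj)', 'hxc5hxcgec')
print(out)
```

Alternation isn't longest-match — the leftmost alternative that fits at this position is chosen.
With no groups in the pattern, `findall` gives back each whole match — 2 here.

['hxc', 'hxc']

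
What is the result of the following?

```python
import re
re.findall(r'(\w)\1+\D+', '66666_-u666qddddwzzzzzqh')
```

['6', '6']

`\1` has to match the exact text group 1 already captured.
With a single group, `findall` returns only what that group captured — 2 items.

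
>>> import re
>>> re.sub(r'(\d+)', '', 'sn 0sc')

This matches one or more of a digit (captured).
Matches: at [3:4] → '0'.
`sub` substitutes '' at each match site.

'sn sc'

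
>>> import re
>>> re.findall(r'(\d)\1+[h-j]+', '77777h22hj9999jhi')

['7', '2', '9']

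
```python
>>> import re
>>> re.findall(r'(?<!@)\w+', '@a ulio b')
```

`(?!…)`/`(?<!…)` only lets a position through if the neighbouring text does NOT match; no characters are consumed.
Matches: at [3:7] → 'ulio'; at [8:9] → 'b'.
No capturing groups, so `findall` returns the 2 full match strings.

['ulio', 'b']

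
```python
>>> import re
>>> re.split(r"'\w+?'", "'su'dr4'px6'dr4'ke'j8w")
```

`split` removes every match and returns the 4 fragments in between.

['', 'dr4', 'dr4', 'j8w']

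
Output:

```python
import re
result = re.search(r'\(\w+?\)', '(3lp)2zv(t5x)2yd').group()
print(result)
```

(3lp)

`re.search` tries every starting position until one works.
The match spans [0:5] → '(3lp)'.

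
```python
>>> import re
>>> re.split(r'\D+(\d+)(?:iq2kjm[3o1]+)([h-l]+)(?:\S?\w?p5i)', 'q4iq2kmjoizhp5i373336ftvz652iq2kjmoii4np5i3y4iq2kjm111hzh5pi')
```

['q4iq2kmjoizhp5i373336', '652', 'ii', '3y4iq2kjm111hzh5pi']

The pattern matches one or more of a non-digit; then one or more of a digit (captured); then the literal 'iq2', then the literal 'kjm', then one or more of one of [3o1] (non-capturing group); then one or more of a character in [h-l] (captured); then optionally a non-whitespace character, then optionally a word character, then the literal 'p5i' (non-capturing group).
Matches to split on: at [21:42] → 'ftvz652iq2kjmoii4np5i'.
With a capturing group present, the delimiter's captured portion is kept in the result list.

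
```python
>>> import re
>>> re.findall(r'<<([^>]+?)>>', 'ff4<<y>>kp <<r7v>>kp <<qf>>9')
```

['y', 'r7v', 'qf']

One capturing group, so `findall` returns just the captured substring from each match — 3 in all.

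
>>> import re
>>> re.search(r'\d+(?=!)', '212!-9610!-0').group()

'212'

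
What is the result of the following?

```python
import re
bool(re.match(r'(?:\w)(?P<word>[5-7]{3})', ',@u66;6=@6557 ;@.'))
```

False

Pattern: a word character (non-capturing group); then exactly 3 of a character in [5-7] (captured as 'word').
`re.match` won't scan ahead — the pattern has to work from the very first character.
Here the pattern fails at index 0, so the call returns None, and `bool(None)` is False.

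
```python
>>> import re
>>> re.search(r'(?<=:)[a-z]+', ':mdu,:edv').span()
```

Because the assertion is zero-width, the text it checks is not consumed and won't appear in the result.
`re.search` tries every starting position until one works.
The match spans [1:4] → 'mdu'.

(1, 4)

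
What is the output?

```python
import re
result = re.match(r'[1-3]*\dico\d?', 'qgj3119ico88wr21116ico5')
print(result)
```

None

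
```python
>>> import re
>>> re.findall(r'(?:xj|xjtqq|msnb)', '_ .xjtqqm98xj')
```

Alternation isn't longest-match — the leftmost alternative that fits at this position is chosen.
`findall` yields the raw match text (2 of them) because the pattern has no groups.

['xj', 'xj']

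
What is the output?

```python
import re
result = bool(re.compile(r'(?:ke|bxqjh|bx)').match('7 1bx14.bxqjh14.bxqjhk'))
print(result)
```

False

`match` is anchored at position 0; if the pattern doesn't fit there, it returns None.
Here the string doesn't start with a match, so the call returns None, and `bool(None)` is False.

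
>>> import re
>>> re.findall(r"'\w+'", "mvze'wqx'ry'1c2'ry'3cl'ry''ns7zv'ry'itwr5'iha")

With no groups in the pattern, `findall` gives back each whole match — 5 here.

["'wqx'", "'1c2'", "'3cl'", "'ns7zv'", "'itwr5'"]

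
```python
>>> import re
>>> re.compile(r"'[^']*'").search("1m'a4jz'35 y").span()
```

Unlike `match`, `search` isn't anchored — it looks for the pattern anywhere in the string.
The match spans [2:8] → "'a4jz'".

(2, 8)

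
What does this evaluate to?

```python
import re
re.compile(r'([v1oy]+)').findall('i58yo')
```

['yo']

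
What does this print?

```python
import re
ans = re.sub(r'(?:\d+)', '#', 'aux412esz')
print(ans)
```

aux#esz

The pattern matches one or more of a digit (non-capturing group).
Every occurrence is swapped for '#'.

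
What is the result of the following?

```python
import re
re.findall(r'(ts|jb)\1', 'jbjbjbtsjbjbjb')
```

`\1` has to match the exact text group 1 already captured.
Scanning left to right: at [0:4] match 'jbjb', group 1 = 'jb'; at [8:12] match 'jbjb', group 1 = 'jb'.
`findall` collects group 1 from each match (2 total).

['jb', 'jb']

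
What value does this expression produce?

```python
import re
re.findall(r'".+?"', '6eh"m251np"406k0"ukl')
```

['"m251np"']

With no groups in the pattern, `findall` gives back each whole match — 1 here.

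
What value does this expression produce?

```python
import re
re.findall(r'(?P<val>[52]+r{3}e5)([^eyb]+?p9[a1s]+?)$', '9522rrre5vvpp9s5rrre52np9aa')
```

[('5rrre5', '2np9aa')]

Multiple groups make `findall` return tuples — one 2-tuple for the one match.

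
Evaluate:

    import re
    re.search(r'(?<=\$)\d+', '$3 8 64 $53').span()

(1, 2)

Lookahead/lookbehind check context without consuming it, so the matched span excludes the asserted characters.
The match spans [1:2] → '3'.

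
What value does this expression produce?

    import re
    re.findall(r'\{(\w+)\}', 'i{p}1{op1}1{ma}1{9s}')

Because there's exactly one group, `findall` drops the full match and keeps group 1 from each hit.

['p', 'op1', 'ma', '9s']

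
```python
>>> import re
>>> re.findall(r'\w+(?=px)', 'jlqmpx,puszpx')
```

['jlqm', 'pusz']

The lookaround is zero-width — it requires the adjacent text to match without consuming it, so the asserted text isn't part of the match.
Scanning left to right: at [0:4] → 'jlqm'; at [7:11] → 'pusz'.
With no groups in the pattern, `findall` gives back each whole match — 2 here.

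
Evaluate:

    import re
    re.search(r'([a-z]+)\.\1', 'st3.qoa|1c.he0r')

None

`\1` has to match the exact text group 1 already captured.
Here the pattern never matches, so the call returns None.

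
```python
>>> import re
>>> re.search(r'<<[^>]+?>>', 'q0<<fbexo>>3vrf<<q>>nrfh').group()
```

'<<fbexo>>'

The match spans [2:11] → '<<fbexo>>'.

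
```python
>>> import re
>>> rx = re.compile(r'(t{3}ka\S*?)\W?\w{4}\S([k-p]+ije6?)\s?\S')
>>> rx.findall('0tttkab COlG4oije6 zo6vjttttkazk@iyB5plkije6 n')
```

[('tttkab', 'oije6'), ('tttkazk', 'lkije6')]

This matches exactly 3 of the literal 't', then the literal 'ka', then zero or more of a non-whitespace character (lazy) (captured); then optionally a non-word character, then exactly 4 of a word character, then a non-whitespace character; then one or more of a character in [k-p], then the literal 'ije', then optionally a literal '6' (captured); then optionally whitespace, then a non-whitespace character.
A `+?`/`*?`/`{m,n}?` starts at its minimum and grows only as far as needed for what follows to match.
Matches: at [1:20] match 'tttkab COlG4oije6 z', groups = ('tttkab', 'oije6'); at [25:46] match 'tttkazk@iyB5plkije6 n', groups = ('tttkazk', 'lkije6').
With 2 capturing groups, `findall` returns a 2-tuple per match.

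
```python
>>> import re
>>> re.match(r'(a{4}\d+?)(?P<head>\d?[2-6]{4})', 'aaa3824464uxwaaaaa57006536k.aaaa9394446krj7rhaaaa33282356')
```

This matches exactly 4 of the literal 'a', then one or more of a digit (lazy) (captured); then optionally a digit, then exactly 4 of a character in [2-6] (captured as 'head').
`re.match` only tries the pattern at the start of the string.
Here position 0 doesn't satisfy it, so the call returns None.

None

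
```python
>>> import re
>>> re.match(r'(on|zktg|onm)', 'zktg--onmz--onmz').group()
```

`re.match` won't scan ahead — the pattern has to work from the very first character.
The match spans [0:4] → 'zktg'.
Captured: group 1 = 'zktg'.

'zktg'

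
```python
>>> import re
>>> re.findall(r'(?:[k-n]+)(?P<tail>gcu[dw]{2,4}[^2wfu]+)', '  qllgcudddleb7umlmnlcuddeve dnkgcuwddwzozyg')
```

With a single group, `findall` returns only what that group captured — 2 items.

['gcudddleb7', 'gcuwddwzozyg']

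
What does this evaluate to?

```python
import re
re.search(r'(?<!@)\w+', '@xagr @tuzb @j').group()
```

'agr'

The negative lookahead/lookbehind blocks any match where the forbidden context is present.
`search` walks the string left to right and returns the first match it finds.
The match spans [2:5] → 'agr'.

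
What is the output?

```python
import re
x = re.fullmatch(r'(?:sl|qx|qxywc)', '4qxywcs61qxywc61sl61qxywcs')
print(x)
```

None

For `fullmatch`, every character of the input must be accounted for by the pattern.
Here the string isn't matched end-to-end, so the call returns None.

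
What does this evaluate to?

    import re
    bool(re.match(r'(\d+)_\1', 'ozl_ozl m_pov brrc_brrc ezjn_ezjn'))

`re.match` only tries the pattern at the start of the string.
Here position 0 doesn't satisfy it, so the call returns None, and `bool(None)` is False.

False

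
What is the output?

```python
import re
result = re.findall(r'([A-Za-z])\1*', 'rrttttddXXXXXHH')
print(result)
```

`\1` has to match the exact text group 1 already captured.
Scanning left to right: at [0:2] match 'rr', group 1 = 'r'; at [2:6] match 'tttt', group 1 = 't'; at [6:8] match 'dd', group 1 = 'd'; at [8:13] match 'XXXXX', group 1 = 'X'; at [13:15] match 'HH', group 1 = 'H'.
Because there's exactly one group, `findall` drops the full match and keeps group 1 from each hit.

['r', 't', 'd', 'X', 'H']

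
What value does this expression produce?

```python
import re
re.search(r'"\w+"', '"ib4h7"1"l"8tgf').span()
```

(0, 7)

The match spans [0:7] → '"ib4h7"'.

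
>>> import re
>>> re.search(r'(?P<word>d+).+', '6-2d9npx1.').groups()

('d',)

This matches one or more of a literal 'd' (captured as 'word'); then one or more of any character.
`re.search` tries every starting position until one works.
The match spans [3:10] → 'd9npx1.'.
Captured: group 1 = 'd'.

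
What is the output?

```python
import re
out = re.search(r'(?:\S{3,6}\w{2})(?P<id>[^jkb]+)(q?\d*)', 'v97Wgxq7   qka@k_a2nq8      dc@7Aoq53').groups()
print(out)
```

('   q', '')

The pattern matches 3 to 6 of a non-whitespace character, then exactly 2 of a word character (non-capturing group); then one or more of any character except [jkb] (captured as 'id'); then optionally the literal 'q', then zero or more of a digit (captured).
Unlike `match`, `search` isn't anchored — it looks for the pattern anywhere in the string.
The match spans [0:12] → 'v97Wgxq7   q'.
Captured: group 1 = '   q', group 2 = ''.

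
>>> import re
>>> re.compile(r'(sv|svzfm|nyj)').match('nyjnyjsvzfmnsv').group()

'nyj'

With `match`, the pattern is implicitly anchored at the beginning.
The match spans [0:3] → 'nyj'.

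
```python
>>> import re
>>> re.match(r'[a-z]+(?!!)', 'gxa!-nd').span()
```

The negative lookaround is zero-width — it rules out positions where the adjacent text would match, without consuming anything.
`re.match` only tries the pattern at the start of the string.
The match spans [0:2] → 'gx'.

(0, 2)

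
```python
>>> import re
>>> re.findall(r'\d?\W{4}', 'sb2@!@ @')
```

Pattern: optionally a digit; then exactly 4 of a non-word character.
Walking the string: at [2:7] → '2@!@ '.
Since nothing is captured, `findall` lists the 1 matched substring directly.

['2@!@ ']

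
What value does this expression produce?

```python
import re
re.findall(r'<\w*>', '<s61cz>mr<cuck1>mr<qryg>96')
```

['<s61cz>', '<cuck1>', '<qryg>']

With no groups in the pattern, `findall` gives back each whole match — 3 here.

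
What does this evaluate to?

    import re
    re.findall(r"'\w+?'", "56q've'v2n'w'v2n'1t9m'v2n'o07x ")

["'ve'", "'w'", "'1t9m'"]

With no groups in the pattern, `findall` gives back each whole match — 3 here.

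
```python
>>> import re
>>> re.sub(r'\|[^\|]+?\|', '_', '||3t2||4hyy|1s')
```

Every occurrence is swapped for '_'.

'|__1s'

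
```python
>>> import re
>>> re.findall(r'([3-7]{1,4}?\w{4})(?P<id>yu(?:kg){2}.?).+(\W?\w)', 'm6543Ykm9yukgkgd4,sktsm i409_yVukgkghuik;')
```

[('6543Ykm9', 'yukgkgd', 'k')]

The pattern matches 1 to 4 of a character in [3-7] (lazy), then exactly 4 of a word character (captured); then the literal 'yu', then the literal 'kg' repeated 2 times, then optionally any character (captured as 'id'); then one or more of any character; then optionally a non-word character, then a word character (captured).
Multiple groups make `findall` return tuples — one 3-tuple for the one match.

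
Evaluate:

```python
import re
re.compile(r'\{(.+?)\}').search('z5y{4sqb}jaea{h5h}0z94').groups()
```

The match spans [3:9] → '{4sqb}'.
Captured: group 1 = '4sqb'.

('4sqb',)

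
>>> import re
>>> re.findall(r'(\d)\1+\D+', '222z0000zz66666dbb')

['2', '0', '6']

A backreference is literal: `\1` must see the identical characters the first group matched.
`findall` collects group 1 from each match (3 total).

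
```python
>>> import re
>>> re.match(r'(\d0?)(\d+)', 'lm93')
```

`re.match` won't scan ahead — the pattern has to work from the very first character.
Here the pattern fails at index 0, so the call returns None.

None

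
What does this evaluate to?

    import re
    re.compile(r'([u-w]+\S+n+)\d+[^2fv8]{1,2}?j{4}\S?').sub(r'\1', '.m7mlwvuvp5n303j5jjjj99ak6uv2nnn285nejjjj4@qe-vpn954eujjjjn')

Pattern: one or more of a character in [u-w], then one or more of a non-whitespace character, then one or more of the literal 'n' (captured); then one or more of a digit; then 1 to 2 of any character except [2fv8] (lazy), then exactly 4 of a literal 'j', then optionally a non-whitespace character.
Each match is replaced using the text its own group 1 captured.

'.m7mlwvuvp5n303j5jjjj99ak6uv2nnn285nejjjj4@qe-vpn'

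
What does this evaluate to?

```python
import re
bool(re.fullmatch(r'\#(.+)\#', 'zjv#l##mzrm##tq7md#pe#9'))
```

False

`re.fullmatch` is like wrapping the pattern in `^…$` (in single-line mode).
Here the string isn't matched end-to-end, so the call returns None, and `bool(None)` is False.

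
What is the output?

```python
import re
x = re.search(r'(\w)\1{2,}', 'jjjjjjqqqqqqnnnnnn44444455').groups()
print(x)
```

('j',)

The backreference `\1` re-matches whatever the first group consumed, character for character.
`re.search` tries every starting position until one works.
The match spans [0:6] → 'jjjjjj'.
Captured: group 1 = 'j'.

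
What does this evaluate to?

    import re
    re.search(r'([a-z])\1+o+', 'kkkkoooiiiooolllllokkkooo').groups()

`\1` has to match the exact text group 1 already captured.
`re.search` scans for the first position where the pattern succeeds.
The match spans [0:7] → 'kkkkooo'.
Captured: group 1 = 'k'.

('k',)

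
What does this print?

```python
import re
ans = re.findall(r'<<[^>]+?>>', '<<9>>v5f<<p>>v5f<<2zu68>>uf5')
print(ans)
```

Since nothing is captured, `findall` lists the 3 matched substrings directly.

['<<9>>', '<<p>>', '<<2zu68>>']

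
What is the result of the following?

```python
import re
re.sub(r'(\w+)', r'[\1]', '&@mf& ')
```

The pattern matches one or more of a word character (captured).
Matches: at [2:4] → 'mf'.
`\1` in the replacement pulls in group 1's text for each match.

'&@[mf]& '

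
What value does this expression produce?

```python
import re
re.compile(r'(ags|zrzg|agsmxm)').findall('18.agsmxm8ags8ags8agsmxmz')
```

Alternation isn't longest-match — the leftmost alternative that fits at this position is chosen.
Matches: at [3:6] match 'ags', group 1 = 'ags'; at [10:13] match 'ags', group 1 = 'ags'; at [14:17] match 'ags', group 1 = 'ags'; at [18:21] match 'ags', group 1 = 'ags'.
One capturing group, so `findall` returns just the captured substring from each match — 4 in all.

['ags', 'ags', 'ags', 'ags']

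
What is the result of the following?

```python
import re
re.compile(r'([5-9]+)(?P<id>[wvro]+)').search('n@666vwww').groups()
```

('666', 'vwww')

This matches one or more of a character in [5-9] (captured); then one or more of one of [wvro] (captured as 'id').
`re.search` tries every starting position until one works.
The match spans [2:9] → '666vwww'.
Captured: group 1 = '666', group 2 = 'vwww'.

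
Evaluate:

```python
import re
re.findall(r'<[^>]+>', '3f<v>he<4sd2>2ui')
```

Walking the string: at [2:5] → '<v>'; at [7:13] → '<4sd2>'.
No capturing groups, so `findall` returns the 2 full match strings.

['<v>', '<4sd2>']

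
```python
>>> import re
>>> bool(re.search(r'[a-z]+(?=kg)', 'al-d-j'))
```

False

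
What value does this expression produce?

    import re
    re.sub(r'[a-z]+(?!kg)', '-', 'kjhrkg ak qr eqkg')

'- - - -'

The negative lookaround is zero-width — it rules out positions where the adjacent text would match, without consuming anything.
Each match is replaced by '-'.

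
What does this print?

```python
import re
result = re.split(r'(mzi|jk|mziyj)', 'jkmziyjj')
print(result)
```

Branches in `(...|...)` are attempted left-to-right; the first branch that allows the whole pattern to succeed is taken.
Matches to split on: at [0:2] → 'jk'; at [2:5] → 'mzi'.
With a capturing group present, the delimiter's captured portion is kept in the result list.

['', 'jk', '', 'mzi', 'yjj']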